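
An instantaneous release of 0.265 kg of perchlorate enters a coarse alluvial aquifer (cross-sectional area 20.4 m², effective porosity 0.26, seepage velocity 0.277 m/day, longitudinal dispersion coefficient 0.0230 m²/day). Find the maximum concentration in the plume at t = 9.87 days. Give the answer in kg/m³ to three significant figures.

The peak of an instantaneous 1D plume sits at x = vt; there the Gaussian factor is 1 and C_max = M/(n_e·A·√(4πDt)), where n_e·A is the pore area the mass is dissolved in.
√(4πDt) = √(4π × 0.0230 × 9.87) = 1.689 m, so C_max = 0.265/(0.26 × 20.4 × 1.689) = 0.0296 kg/m³.

0.0296 kg/m³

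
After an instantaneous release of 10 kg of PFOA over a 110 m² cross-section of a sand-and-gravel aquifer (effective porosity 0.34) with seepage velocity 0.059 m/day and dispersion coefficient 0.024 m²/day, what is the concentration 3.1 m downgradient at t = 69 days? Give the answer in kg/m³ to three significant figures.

For an instantaneous plane source, C(x,t) = M/(n_e·A·√(4πDt)) · exp(−(x−vt)²/(4Dt)), with n_e·A the pore (flow) area.
Plume center vt = 0.059 × 69 = 4.071 m, so the well at 3.1 m is 0.971 m upgradient of the peak.
√(4πDt) = 4.562 m, giving peak height M/(n_e·A·√(4πDt)) = 10/(0.34 × 110 × 4.562) = 0.05861 kg/m³.
(x−vt)²/(4Dt) = (-0.971)²/(4 × 0.024 × 69) = 0.1423; exp(−0.1423) = 0.8674.
C = 0.05861 × 0.8674 = 0.0508 kg/m³.

0.0508 kg/m³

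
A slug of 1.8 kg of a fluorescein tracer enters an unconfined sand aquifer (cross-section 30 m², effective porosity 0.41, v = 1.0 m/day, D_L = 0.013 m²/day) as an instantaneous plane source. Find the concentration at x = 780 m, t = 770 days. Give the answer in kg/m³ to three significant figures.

0.00107 kg/m³

For an instantaneous plane source, C(x,t) = M/(n_e·A·√(4πDt)) · exp(−(x−vt)²/(4Dt)), with n_e·A the pore (flow) area.
Plume center vt = 1.0 × 770 = 770 m, so the well at 780 m is 10 m downgradient of the peak.
√(4πDt) = 11.22 m, giving peak height M/(n_e·A·√(4πDt)) = 1.8/(0.41 × 30 × 11.22) = 0.01304 kg/m³.
(x−vt)²/(4Dt) = (10)²/(4 × 0.013 × 770) = 2.498; exp(−2.498) = 0.08225.
C = 0.01304 × 0.08225 = 0.00107 kg/m³.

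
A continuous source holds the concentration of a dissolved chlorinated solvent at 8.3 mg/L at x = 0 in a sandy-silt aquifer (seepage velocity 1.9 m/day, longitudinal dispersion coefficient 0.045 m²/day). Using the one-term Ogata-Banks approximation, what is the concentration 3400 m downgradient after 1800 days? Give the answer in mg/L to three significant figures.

7.82 mg/L

For a continuous step input, C/C₀ ≈ ½·erfc((x−vt)/(2√(Dt))).
vt = 1.9 × 1800 = 3420 m and 2√(Dt) = 2√(0.045 × 1800) = 18.00 m.
Argument (x−vt)/(2√(Dt)) = (3400 − 3420)/18.00 = -1.111; ½·erfc(-1.111) = 0.9419.
C = 8.3 × 0.9419 = 7.82 mg/L.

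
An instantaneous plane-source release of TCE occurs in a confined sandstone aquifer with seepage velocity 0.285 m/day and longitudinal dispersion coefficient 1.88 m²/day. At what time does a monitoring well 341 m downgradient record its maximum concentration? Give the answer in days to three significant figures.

1170 days

For the 1D instantaneous-source solution, setting ∂C/∂t = 0 at fixed x gives v²t² + 2Dt − x² = 0, so t = (√(D² + v²x²) − D)/v².
√(D² + v²x²) = √(1.88² + 0.285² × 341²) = 97.20; v² = 0.081225.
t = (97.20 − 1.88)/0.081225 = 1170 days (vs. the pure-advection estimate x/v = 1200 d).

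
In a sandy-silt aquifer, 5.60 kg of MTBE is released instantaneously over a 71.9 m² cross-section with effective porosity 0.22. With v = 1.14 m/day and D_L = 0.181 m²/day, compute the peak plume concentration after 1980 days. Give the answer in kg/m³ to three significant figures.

0.00528 kg/m³

The peak of an instantaneous 1D plume sits at x = vt; there the Gaussian factor is 1 and C_max = M/(n_e·A·√(4πDt)), where n_e·A is the pore area the mass is dissolved in.
√(4πDt) = √(4π × 0.181 × 1980) = 67.11 m, so C_max = 5.60/(0.22 × 71.9 × 67.11) = 0.00528 kg/m³.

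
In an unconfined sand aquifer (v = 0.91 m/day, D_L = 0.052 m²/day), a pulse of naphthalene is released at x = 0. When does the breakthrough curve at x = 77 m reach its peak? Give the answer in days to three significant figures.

84.6 days

For the 1D instantaneous-source solution, setting ∂C/∂t = 0 at fixed x gives v²t² + 2Dt − x² = 0, so t = (√(D² + v²x²) − D)/v².
√(D² + v²x²) = √(0.052² + 0.91² × 77²) = 70.07; v² = 0.8281.
t = (70.07 − 0.052)/0.8281 = 84.6 days (vs. the pure-advection estimate x/v = 84.6 d).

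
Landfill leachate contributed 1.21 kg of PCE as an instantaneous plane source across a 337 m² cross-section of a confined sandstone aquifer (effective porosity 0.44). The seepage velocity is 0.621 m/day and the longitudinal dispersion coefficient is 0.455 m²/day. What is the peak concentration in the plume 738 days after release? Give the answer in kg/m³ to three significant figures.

The peak of an instantaneous 1D plume sits at x = vt; there the Gaussian factor is 1 and C_max = M/(n_e·A·√(4πDt)), where n_e·A is the pore area the mass is dissolved in.
√(4πDt) = √(4π × 0.455 × 738) = 64.96 m, so C_max = 1.21/(0.44 × 337 × 64.96) = 0.000126 kg/m³.

0.000126 kg/m³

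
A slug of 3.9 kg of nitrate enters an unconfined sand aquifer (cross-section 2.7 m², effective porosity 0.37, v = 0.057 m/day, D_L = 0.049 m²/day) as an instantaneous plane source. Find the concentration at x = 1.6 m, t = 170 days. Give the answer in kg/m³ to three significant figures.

For an instantaneous plane source, C(x,t) = M/(n_e·A·√(4πDt)) · exp(−(x−vt)²/(4Dt)), with n_e·A the pore (flow) area.
Plume center vt = 0.057 × 170 = 9.69 m, so the well at 1.6 m is 8.09 m upgradient of the peak.
√(4πDt) = 10.23 m, giving peak height M/(n_e·A·√(4πDt)) = 3.9/(0.37 × 2.7 × 10.23) = 0.3816 kg/m³.
(x−vt)²/(4Dt) = (-8.09)²/(4 × 0.049 × 170) = 1.964; exp(−1.964) = 0.1403.
C = 0.3816 × 0.1403 = 0.0535 kg/m³.

0.0535 kg/m³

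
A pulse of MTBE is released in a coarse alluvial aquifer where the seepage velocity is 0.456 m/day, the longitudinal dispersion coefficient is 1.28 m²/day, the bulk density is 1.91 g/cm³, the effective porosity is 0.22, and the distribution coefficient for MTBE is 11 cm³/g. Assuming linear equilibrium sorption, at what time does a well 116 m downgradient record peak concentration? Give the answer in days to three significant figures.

Retardation factor R = 1 + ρ_b·K_d/n = 1 + 1.91 × 11/0.22 = 96.50.
Sorption retards both mechanisms: v_R = v/R = 0.004725 m/day, D_R = D/R = 0.01326 m²/day.
Peak time from v_R²t² + 2D_R t − x² = 0: t = (√(D_R² + v_R²x²) − D_R)/v_R².
√(D_R² + v_R²x²) = √(0.01326² + 0.004725² × 116²) = 0.5483; v_R² = 2.233e-05.
t = (0.5483 − 0.01326)/2.233e-05 = 24000 days.

24000 days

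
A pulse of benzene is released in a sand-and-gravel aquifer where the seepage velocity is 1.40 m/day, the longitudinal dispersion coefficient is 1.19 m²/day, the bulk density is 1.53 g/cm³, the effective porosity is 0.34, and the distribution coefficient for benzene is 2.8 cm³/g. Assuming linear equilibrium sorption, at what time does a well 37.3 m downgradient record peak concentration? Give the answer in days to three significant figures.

354 days

Retardation factor R = 1 + ρ_b·K_d/n = 1 + 1.53 × 2.8/0.34 = 13.60.
Sorption retards both mechanisms: v_R = v/R = 0.1029 m/day, D_R = D/R = 0.08750 m²/day.
Peak time from v_R²t² + 2D_R t − x² = 0: t = (√(D_R² + v_R²x²) − D_R)/v_R².
√(D_R² + v_R²x²) = √(0.08750² + 0.1029² × 37.3²) = 3.839; v_R² = 0.01059.
t = (3.839 − 0.08750)/0.01059 = 354 days.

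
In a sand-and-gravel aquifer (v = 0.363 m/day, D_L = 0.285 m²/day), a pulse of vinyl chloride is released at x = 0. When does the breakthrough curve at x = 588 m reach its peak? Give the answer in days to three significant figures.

1620 days

For the 1D instantaneous-source solution, setting ∂C/∂t = 0 at fixed x gives v²t² + 2Dt − x² = 0, so t = (√(D² + v²x²) − D)/v².
√(D² + v²x²) = √(0.285² + 0.363² × 588²) = 213.4; v² = 0.131769.
t = (213.4 − 0.285)/0.131769 = 1620 days (vs. the pure-advection estimate x/v = 1620 d).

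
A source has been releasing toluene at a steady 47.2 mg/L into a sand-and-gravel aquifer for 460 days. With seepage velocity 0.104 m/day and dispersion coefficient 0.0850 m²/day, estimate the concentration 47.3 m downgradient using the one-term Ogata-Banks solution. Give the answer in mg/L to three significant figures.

For a continuous step input, C/C₀ ≈ ½·erfc((x−vt)/(2√(Dt))).
vt = 0.104 × 460 = 47.84 m and 2√(Dt) = 2√(0.0850 × 460) = 12.51 m.
Argument (x−vt)/(2√(Dt)) = (47.3 − 47.84)/12.51 = -0.04317; ½·erfc(-0.04317) = 0.5243.
C = 47.2 × 0.5243 = 24.7 mg/L.

24.7 mg/L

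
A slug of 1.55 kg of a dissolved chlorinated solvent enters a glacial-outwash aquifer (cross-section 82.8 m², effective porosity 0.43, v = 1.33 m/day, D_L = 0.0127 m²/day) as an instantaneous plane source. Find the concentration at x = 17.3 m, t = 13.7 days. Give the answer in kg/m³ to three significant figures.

For an instantaneous plane source, C(x,t) = M/(n_e·A·√(4πDt)) · exp(−(x−vt)²/(4Dt)), with n_e·A the pore (flow) area.
Plume center vt = 1.33 × 13.7 = 18.221 m, so the well at 17.3 m is 0.921 m upgradient of the peak.
√(4πDt) = 1.479 m, giving peak height M/(n_e·A·√(4πDt)) = 1.55/(0.43 × 82.8 × 1.479) = 0.02944 kg/m³.
(x−vt)²/(4Dt) = (-0.921)²/(4 × 0.0127 × 13.7) = 1.219; exp(−1.219) = 0.2955.
C = 0.02944 × 0.2955 = 0.00870 kg/m³.

0.00870 kg/m³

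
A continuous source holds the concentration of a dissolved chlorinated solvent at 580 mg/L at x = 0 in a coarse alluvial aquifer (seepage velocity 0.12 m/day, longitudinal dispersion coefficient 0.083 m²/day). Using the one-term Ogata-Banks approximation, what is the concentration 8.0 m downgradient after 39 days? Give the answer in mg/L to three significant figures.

For a continuous step input, C/C₀ ≈ ½·erfc((x−vt)/(2√(Dt))).
vt = 0.12 × 39 = 4.68 m and 2√(Dt) = 2√(0.083 × 39) = 3.598 m.
Argument (x−vt)/(2√(Dt)) = (8.0 − 4.68)/3.598 = 0.9227; ½·erfc(0.9227) = 0.09596.
C = 580 × 0.09596 = 55.7 mg/L.

55.7 mg/L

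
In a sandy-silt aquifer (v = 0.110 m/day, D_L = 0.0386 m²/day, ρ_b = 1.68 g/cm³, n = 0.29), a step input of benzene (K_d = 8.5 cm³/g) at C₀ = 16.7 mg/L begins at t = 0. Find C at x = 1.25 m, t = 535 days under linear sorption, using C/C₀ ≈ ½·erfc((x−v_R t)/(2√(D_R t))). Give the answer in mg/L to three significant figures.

7.77 mg/L

Retardation factor R = 1 + ρ_b·K_d/n = 1 + 1.68 × 8.5/0.29 = 50.24.
Sorption retards both mechanisms: v_R = v/R = 0.002189 m/day, D_R = D/R = 0.0007683 m²/day.
v_R·t = 0.002189 × 535 = 1.171115 m; 2√(D_R t) = 1.282 m; argument = (1.25 − 1.171115)/1.282 = 0.06153.
C = C₀ × ½·erfc(0.06153) = 16.7 × 0.4653 = 7.77 mg/L.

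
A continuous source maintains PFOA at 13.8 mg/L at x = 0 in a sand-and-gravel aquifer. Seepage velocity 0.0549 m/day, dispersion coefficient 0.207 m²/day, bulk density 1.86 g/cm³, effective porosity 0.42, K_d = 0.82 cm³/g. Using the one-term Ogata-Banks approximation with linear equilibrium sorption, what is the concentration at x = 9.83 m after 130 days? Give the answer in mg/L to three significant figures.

0.104 mg/L

Retardation factor R = 1 + ρ_b·K_d/n = 1 + 1.86 × 0.82/0.42 = 4.631.
Sorption retards both mechanisms: v_R = v/R = 0.01185 m/day, D_R = D/R = 0.04470 m²/day.
v_R·t = 0.01185 × 130 = 1.5405 m; 2√(D_R t) = 4.821 m; argument = (9.83 − 1.5405)/4.821 = 1.719.
C = C₀ × ½·erfc(1.719) = 13.8 × 0.007528 = 0.104 mg/L.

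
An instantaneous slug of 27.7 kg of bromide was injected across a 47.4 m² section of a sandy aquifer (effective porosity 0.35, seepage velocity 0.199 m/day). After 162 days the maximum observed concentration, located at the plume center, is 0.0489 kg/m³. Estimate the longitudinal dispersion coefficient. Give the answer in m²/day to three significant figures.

0.573 m²/day

At the plume center C_max = M/(n_e·A·√(4πDt)), so D = M²/(4πt·(n_e·A·C_max)²).
n_e·A·C_max = 0.35 × 47.4 × 0.0489 = 0.8113 kg/m.
D = 27.7²/(4π × 162 × 0.8113²) = 0.573 m²/day.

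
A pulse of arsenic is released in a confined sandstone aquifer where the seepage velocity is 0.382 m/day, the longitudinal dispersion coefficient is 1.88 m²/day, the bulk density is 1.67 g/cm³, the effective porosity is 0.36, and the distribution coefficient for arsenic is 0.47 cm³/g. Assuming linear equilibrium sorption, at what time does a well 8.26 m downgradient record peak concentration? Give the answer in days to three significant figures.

39.1 days

Retardation factor R = 1 + ρ_b·K_d/n = 1 + 1.67 × 0.47/0.36 = 3.180.
Sorption retards both mechanisms: v_R = v/R = 0.1201 m/day, D_R = D/R = 0.5912 m²/day.
Peak time from v_R²t² + 2D_R t − x² = 0: t = (√(D_R² + v_R²x²) − D_R)/v_R².
√(D_R² + v_R²x²) = √(0.5912² + 0.1201² × 8.26²) = 1.155; v_R² = 0.01442.
t = (1.155 − 0.5912)/0.01442 = 39.1 days.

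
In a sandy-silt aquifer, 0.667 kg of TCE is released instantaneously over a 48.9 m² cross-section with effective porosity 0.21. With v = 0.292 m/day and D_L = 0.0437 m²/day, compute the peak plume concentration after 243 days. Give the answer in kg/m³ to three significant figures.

0.00562 kg/m³

The peak of an instantaneous 1D plume sits at x = vt; there the Gaussian factor is 1 and C_max = M/(n_e·A·√(4πDt)), where n_e·A is the pore area the mass is dissolved in.
√(4πDt) = √(4π × 0.0437 × 243) = 11.55 m, so C_max = 0.667/(0.21 × 48.9 × 11.55) = 0.00562 kg/m³.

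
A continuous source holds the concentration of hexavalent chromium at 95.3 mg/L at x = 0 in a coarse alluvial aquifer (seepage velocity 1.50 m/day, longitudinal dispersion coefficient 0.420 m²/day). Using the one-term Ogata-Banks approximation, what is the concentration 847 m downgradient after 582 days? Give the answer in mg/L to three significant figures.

83.9 mg/L

For a continuous step input, C/C₀ ≈ ½·erfc((x−vt)/(2√(Dt))).
vt = 1.50 × 582 = 873 m and 2√(Dt) = 2√(0.420 × 582) = 31.27 m.
Argument (x−vt)/(2√(Dt)) = (847 − 873)/31.27 = -0.8315; ½·erfc(-0.8315) = 0.8802.
C = 95.3 × 0.8802 = 83.9 mg/L.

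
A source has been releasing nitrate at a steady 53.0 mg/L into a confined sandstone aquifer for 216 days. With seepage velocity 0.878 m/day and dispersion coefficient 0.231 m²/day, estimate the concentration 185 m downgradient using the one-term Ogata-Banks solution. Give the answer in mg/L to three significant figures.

36.0 mg/L

For a continuous step input, C/C₀ ≈ ½·erfc((x−vt)/(2√(Dt))).
vt = 0.878 × 216 = 189.648 m and 2√(Dt) = 2√(0.231 × 216) = 14.13 m.
Argument (x−vt)/(2√(Dt)) = (185 − 189.648)/14.13 = -0.3289; ½·erfc(-0.3289) = 0.6791.
C = 53.0 × 0.6791 = 36.0 mg/L.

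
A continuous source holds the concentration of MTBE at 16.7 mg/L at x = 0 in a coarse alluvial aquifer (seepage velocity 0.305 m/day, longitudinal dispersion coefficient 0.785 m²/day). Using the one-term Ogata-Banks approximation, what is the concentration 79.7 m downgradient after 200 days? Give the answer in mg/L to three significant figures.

2.43 mg/L

For a continuous step input, C/C₀ ≈ ½·erfc((x−vt)/(2√(Dt))).
vt = 0.305 × 200 = 61 m and 2√(Dt) = 2√(0.785 × 200) = 25.06 m.
Argument (x−vt)/(2√(Dt)) = (79.7 − 61)/25.06 = 0.7462; ½·erfc(0.7462) = 0.1456.
C = 16.7 × 0.1456 = 2.43 mg/L.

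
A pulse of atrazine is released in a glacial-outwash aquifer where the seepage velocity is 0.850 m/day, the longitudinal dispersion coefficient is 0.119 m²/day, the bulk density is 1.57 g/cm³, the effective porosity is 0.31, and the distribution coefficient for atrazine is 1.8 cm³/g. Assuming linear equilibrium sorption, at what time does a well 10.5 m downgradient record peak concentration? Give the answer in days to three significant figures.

123 days

Retardation factor R = 1 + ρ_b·K_d/n = 1 + 1.57 × 1.8/0.31 = 10.12.
Sorption retards both mechanisms: v_R = v/R = 0.08399 m/day, D_R = D/R = 0.01176 m²/day.
Peak time from v_R²t² + 2D_R t − x² = 0: t = (√(D_R² + v_R²x²) − D_R)/v_R².
√(D_R² + v_R²x²) = √(0.01176² + 0.08399² × 10.5²) = 0.8820; v_R² = 0.007054.
t = (0.8820 − 0.01176)/0.007054 = 123 days.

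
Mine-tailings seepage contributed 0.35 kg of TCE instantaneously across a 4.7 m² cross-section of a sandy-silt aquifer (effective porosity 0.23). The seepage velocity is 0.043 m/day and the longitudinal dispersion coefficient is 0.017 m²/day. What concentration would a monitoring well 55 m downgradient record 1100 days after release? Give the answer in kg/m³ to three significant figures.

0.00956 kg/m³

For an instantaneous plane source, C(x,t) = M/(n_e·A·√(4πDt)) · exp(−(x−vt)²/(4Dt)), with n_e·A the pore (flow) area.
Plume center vt = 0.043 × 1100 = 47.3 m, so the well at 55 m is 7.7 m downgradient of the peak.
√(4πDt) = 15.33 m, giving peak height M/(n_e·A·√(4πDt)) = 0.35/(0.23 × 4.7 × 15.33) = 0.02112 kg/m³.
(x−vt)²/(4Dt) = (7.7)²/(4 × 0.017 × 1100) = 0.7926; exp(−0.7926) = 0.4527.
C = 0.02112 × 0.4527 = 0.00956 kg/m³.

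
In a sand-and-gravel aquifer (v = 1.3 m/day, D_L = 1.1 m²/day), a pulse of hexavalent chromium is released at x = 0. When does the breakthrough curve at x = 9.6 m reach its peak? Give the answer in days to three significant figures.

6.76 days

For the 1D instantaneous-source solution, setting ∂C/∂t = 0 at fixed x gives v²t² + 2Dt − x² = 0, so t = (√(D² + v²x²) − D)/v².
√(D² + v²x²) = √(1.1² + 1.3² × 9.6²) = 12.53; v² = 1.69.
t = (12.53 − 1.1)/1.69 = 6.76 days (vs. the pure-advection estimate x/v = 7.38 d).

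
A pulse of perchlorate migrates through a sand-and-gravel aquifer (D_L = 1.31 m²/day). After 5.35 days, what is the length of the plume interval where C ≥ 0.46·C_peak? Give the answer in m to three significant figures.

9.33 m

The plume is Gaussian with σ = √(2Dt) = √(2 × 1.31 × 5.35) = 3.744 m.
C/C_peak = exp(−Δx²/(2σ²)) = 0.46 ⇒ Δx = σ·√(−2 ln 0.46) = 3.744 × 1.246 = 4.665 m.
Width = 2Δx = 9.33 m.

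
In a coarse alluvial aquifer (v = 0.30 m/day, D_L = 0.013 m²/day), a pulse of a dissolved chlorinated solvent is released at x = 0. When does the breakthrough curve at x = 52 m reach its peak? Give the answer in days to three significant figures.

173 days

For the 1D instantaneous-source solution, setting ∂C/∂t = 0 at fixed x gives v²t² + 2Dt − x² = 0, so t = (√(D² + v²x²) − D)/v².
√(D² + v²x²) = √(0.013² + 0.30² × 52²) = 15.60; v² = 0.09.
t = (15.60 − 0.013)/0.09 = 173 days (vs. the pure-advection estimate x/v = 173 d).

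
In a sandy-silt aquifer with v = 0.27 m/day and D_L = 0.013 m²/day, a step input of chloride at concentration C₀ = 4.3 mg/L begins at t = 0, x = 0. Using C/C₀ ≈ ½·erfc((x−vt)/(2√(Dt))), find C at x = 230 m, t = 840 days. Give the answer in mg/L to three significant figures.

1.06 mg/L

For a continuous step input, C/C₀ ≈ ½·erfc((x−vt)/(2√(Dt))).
vt = 0.27 × 840 = 226.8 m and 2√(Dt) = 2√(0.013 × 840) = 6.609 m.
Argument (x−vt)/(2√(Dt)) = (230 − 226.8)/6.609 = 0.4842; ½·erfc(0.4842) = 0.2467.
C = 4.3 × 0.2467 = 1.06 mg/L.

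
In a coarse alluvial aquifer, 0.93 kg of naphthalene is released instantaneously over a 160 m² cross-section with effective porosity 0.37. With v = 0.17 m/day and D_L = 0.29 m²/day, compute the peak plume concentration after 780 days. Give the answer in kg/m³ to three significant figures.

The peak of an instantaneous 1D plume sits at x = vt; there the Gaussian factor is 1 and C_max = M/(n_e·A·√(4πDt)), where n_e·A is the pore area the mass is dissolved in.
√(4πDt) = √(4π × 0.29 × 780) = 53.32 m, so C_max = 0.93/(0.37 × 160 × 53.32) = 0.000295 kg/m³.

0.000295 kg/m³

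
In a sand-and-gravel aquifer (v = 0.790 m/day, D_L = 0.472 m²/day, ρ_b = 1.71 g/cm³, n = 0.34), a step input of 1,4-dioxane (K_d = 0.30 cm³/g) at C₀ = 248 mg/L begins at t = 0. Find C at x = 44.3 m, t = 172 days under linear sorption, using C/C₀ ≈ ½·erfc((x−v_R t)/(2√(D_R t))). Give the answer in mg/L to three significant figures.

221 mg/L

Retardation factor R = 1 + ρ_b·K_d/n = 1 + 1.71 × 0.30/0.34 = 2.509.
Sorption retards both mechanisms: v_R = v/R = 0.3149 m/day, D_R = D/R = 0.1881 m²/day.
v_R·t = 0.3149 × 172 = 54.1628 m; 2√(D_R t) = 11.38 m; argument = (44.3 − 54.1628)/11.38 = -0.8667.
C = C₀ × ½·erfc(-0.8667) = 248 × 0.8898 = 221 mg/L.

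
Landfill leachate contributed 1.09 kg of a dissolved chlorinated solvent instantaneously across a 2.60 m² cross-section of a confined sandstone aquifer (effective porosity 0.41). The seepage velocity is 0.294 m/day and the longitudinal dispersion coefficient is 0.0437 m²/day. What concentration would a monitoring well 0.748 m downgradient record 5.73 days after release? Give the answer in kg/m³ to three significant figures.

0.240 kg/m³

For an instantaneous plane source, C(x,t) = M/(n_e·A·√(4πDt)) · exp(−(x−vt)²/(4Dt)), with n_e·A the pore (flow) area.
Plume center vt = 0.294 × 5.73 = 1.68462 m, so the well at 0.748 m is 0.93662 m upgradient of the peak.
√(4πDt) = 1.774 m, giving peak height M/(n_e·A·√(4πDt)) = 1.09/(0.41 × 2.60 × 1.774) = 0.5764 kg/m³.
(x−vt)²/(4Dt) = (-0.93662)²/(4 × 0.0437 × 5.73) = 0.8759; exp(−0.8759) = 0.4165.
C = 0.5764 × 0.4165 = 0.240 kg/m³.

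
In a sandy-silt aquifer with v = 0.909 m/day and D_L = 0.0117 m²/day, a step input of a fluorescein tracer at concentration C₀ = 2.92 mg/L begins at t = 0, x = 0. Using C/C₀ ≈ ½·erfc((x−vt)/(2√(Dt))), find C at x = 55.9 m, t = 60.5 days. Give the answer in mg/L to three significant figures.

For a continuous step input, C/C₀ ≈ ½·erfc((x−vt)/(2√(Dt))).
vt = 0.909 × 60.5 = 54.9945 m and 2√(Dt) = 2√(0.0117 × 60.5) = 1.683 m.
Argument (x−vt)/(2√(Dt)) = (55.9 − 54.9945)/1.683 = 0.5380; ½·erfc(0.5380) = 0.2234.
C = 2.92 × 0.2234 = 0.652 mg/L.

0.652 mg/L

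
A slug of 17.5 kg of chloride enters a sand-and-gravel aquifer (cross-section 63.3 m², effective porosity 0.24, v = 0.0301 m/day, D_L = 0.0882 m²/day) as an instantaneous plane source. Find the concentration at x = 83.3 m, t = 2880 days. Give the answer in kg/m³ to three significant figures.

For an instantaneous plane source, C(x,t) = M/(n_e·A·√(4πDt)) · exp(−(x−vt)²/(4Dt)), with n_e·A the pore (flow) area.
Plume center vt = 0.0301 × 2880 = 86.688 m, so the well at 83.3 m is 3.388 m upgradient of the peak.
√(4πDt) = 56.50 m, giving peak height M/(n_e·A·√(4πDt)) = 17.5/(0.24 × 63.3 × 56.50) = 0.02039 kg/m³.
(x−vt)²/(4Dt) = (-3.388)²/(4 × 0.0882 × 2880) = 0.01130; exp(−0.01130) = 0.9888.
C = 0.02039 × 0.9888 = 0.0202 kg/m³.

0.0202 kg/m³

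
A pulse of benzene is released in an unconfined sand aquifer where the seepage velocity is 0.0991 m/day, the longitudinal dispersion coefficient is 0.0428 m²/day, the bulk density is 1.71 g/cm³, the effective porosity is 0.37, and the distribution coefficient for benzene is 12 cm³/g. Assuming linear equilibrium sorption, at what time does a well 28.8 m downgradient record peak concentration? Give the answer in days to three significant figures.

16200 days

Retardation factor R = 1 + ρ_b·K_d/n = 1 + 1.71 × 12/0.37 = 56.46.
Sorption retards both mechanisms: v_R = v/R = 0.001755 m/day, D_R = D/R = 0.0007581 m²/day.
Peak time from v_R²t² + 2D_R t − x² = 0: t = (√(D_R² + v_R²x²) − D_R)/v_R².
√(D_R² + v_R²x²) = √(0.0007581² + 0.001755² × 28.8²) = 0.05055; v_R² = 3.080e-06.
t = (0.05055 − 0.0007581)/3.080e-06 = 16200 days.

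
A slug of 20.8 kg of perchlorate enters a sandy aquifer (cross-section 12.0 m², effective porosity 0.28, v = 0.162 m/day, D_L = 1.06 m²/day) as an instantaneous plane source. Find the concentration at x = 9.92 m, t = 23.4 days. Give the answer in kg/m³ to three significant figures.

0.240 kg/m³

For an instantaneous plane source, C(x,t) = M/(n_e·A·√(4πDt)) · exp(−(x−vt)²/(4Dt)), with n_e·A the pore (flow) area.
Plume center vt = 0.162 × 23.4 = 3.7908 m, so the well at 9.92 m is 6.1292 m downgradient of the peak.
√(4πDt) = 17.65 m, giving peak height M/(n_e·A·√(4πDt)) = 20.8/(0.28 × 12.0 × 17.65) = 0.3507 kg/m³.
(x−vt)²/(4Dt) = (6.1292)²/(4 × 1.06 × 23.4) = 0.3786; exp(−0.3786) = 0.6848.
C = 0.3507 × 0.6848 = 0.240 kg/m³.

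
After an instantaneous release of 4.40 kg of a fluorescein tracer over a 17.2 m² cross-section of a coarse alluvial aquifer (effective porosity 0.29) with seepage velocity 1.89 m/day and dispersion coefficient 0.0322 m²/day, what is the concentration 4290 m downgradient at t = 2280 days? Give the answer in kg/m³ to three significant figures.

For an instantaneous plane source, C(x,t) = M/(n_e·A·√(4πDt)) · exp(−(x−vt)²/(4Dt)), with n_e·A the pore (flow) area.
Plume center vt = 1.89 × 2280 = 4309.2 m, so the well at 4290 m is 19.2 m upgradient of the peak.
√(4πDt) = 30.37 m, giving peak height M/(n_e·A·√(4πDt)) = 4.40/(0.29 × 17.2 × 30.37) = 0.02905 kg/m³.
(x−vt)²/(4Dt) = (-19.2)²/(4 × 0.0322 × 2280) = 1.255; exp(−1.255) = 0.2851.
C = 0.02905 × 0.2851 = 0.00828 kg/m³.

0.00828 kg/m³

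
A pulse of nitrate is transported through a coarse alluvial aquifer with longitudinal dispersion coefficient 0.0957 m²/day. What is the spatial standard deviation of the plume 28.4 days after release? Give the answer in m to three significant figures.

2.33 m

Dispersive spreading gives a Gaussian with σ² = 2Dt; advection only shifts the center.
σ = √(2 × 0.0957 × 28.4) = 2.33 m.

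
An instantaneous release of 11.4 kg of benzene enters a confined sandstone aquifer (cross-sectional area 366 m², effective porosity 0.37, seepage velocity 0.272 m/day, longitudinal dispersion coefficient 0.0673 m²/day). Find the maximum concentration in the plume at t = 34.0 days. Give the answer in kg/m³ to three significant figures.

0.0157 kg/m³

The peak of an instantaneous 1D plume sits at x = vt; there the Gaussian factor is 1 and C_max = M/(n_e·A·√(4πDt)), where n_e·A is the pore area the mass is dissolved in.
√(4πDt) = √(4π × 0.0673 × 34.0) = 5.362 m, so C_max = 11.4/(0.37 × 366 × 5.362) = 0.0157 kg/m³.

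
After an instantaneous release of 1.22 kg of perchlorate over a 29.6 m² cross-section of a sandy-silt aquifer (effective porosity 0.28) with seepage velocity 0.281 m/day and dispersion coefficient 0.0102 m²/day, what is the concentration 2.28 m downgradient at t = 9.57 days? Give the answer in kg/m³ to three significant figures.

0.0866 kg/m³

For an instantaneous plane source, C(x,t) = M/(n_e·A·√(4πDt)) · exp(−(x−vt)²/(4Dt)), with n_e·A the pore (flow) area.
Plume center vt = 0.281 × 9.57 = 2.68917 m, so the well at 2.28 m is 0.40917 m upgradient of the peak.
√(4πDt) = 1.108 m, giving peak height M/(n_e·A·√(4πDt)) = 1.22/(0.28 × 29.6 × 1.108) = 0.1329 kg/m³.
(x−vt)²/(4Dt) = (-0.40917)²/(4 × 0.0102 × 9.57) = 0.4288; exp(−0.4288) = 0.6513.
C = 0.1329 × 0.6513 = 0.0866 kg/m³.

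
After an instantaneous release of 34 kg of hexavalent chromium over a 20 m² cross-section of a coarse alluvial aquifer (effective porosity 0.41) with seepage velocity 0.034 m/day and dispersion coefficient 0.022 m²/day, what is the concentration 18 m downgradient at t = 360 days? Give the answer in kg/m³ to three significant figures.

0.146 kg/m³

For an instantaneous plane source, C(x,t) = M/(n_e·A·√(4πDt)) · exp(−(x−vt)²/(4Dt)), with n_e·A the pore (flow) area.
Plume center vt = 0.034 × 360 = 12.24 m, so the well at 18 m is 5.76 m downgradient of the peak.
√(4πDt) = 9.976 m, giving peak height M/(n_e·A·√(4πDt)) = 34/(0.41 × 20 × 9.976) = 0.4156 kg/m³.
(x−vt)²/(4Dt) = (5.76)²/(4 × 0.022 × 360) = 1.047; exp(−1.047) = 0.3510.
C = 0.4156 × 0.3510 = 0.146 kg/m³.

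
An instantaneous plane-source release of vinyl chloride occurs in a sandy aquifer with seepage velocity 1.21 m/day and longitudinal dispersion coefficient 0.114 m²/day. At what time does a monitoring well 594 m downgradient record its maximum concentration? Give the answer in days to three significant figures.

For the 1D instantaneous-source solution, setting ∂C/∂t = 0 at fixed x gives v²t² + 2Dt − x² = 0, so t = (√(D² + v²x²) − D)/v².
√(D² + v²x²) = √(0.114² + 1.21² × 594²) = 718.7; v² = 1.4641.
t = (718.7 − 0.114)/1.4641 = 491 days (vs. the pure-advection estimate x/v = 491 d).

491 days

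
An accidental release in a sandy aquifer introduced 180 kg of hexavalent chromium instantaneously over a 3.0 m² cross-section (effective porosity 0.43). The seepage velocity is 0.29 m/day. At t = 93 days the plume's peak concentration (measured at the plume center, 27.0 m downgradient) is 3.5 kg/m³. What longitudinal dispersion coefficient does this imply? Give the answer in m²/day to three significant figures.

At the plume center C_max = M/(n_e·A·√(4πDt)), so D = M²/(4πt·(n_e·A·C_max)²).
n_e·A·C_max = 0.43 × 3.0 × 3.5 = 4.515 kg/m.
D = 180²/(4π × 93 × 4.515²) = 1.36 m²/day.

1.36 m²/day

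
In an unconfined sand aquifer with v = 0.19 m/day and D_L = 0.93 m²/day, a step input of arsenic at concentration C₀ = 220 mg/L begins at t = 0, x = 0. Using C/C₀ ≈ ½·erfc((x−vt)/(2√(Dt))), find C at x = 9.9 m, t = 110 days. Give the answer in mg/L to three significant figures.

171 mg/L

For a continuous step input, C/C₀ ≈ ½·erfc((x−vt)/(2√(Dt))).
vt = 0.19 × 110 = 20.9 m and 2√(Dt) = 2√(0.93 × 110) = 20.23 m.
Argument (x−vt)/(2√(Dt)) = (9.9 − 20.9)/20.23 = -0.5437; ½·erfc(-0.5437) = 0.7790.
C = 220 × 0.7790 = 171 mg/L.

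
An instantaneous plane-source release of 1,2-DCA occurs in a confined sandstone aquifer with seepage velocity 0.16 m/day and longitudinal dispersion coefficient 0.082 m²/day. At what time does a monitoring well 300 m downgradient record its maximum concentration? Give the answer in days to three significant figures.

For the 1D instantaneous-source solution, setting ∂C/∂t = 0 at fixed x gives v²t² + 2Dt − x² = 0, so t = (√(D² + v²x²) − D)/v².
√(D² + v²x²) = √(0.082² + 0.16² × 300²) = 48.00; v² = 0.0256.
t = (48.00 − 0.082)/0.0256 = 1870 days (vs. the pure-advection estimate x/v = 1880 d).

1870 days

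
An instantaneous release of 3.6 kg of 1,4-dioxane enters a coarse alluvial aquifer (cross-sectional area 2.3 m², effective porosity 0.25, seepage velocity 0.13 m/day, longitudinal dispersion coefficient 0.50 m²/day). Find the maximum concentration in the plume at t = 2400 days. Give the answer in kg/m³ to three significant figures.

The peak of an instantaneous 1D plume sits at x = vt; there the Gaussian factor is 1 and C_max = M/(n_e·A·√(4πDt)), where n_e·A is the pore area the mass is dissolved in.
√(4πDt) = √(4π × 0.50 × 2400) = 122.8 m, so C_max = 3.6/(0.25 × 2.3 × 122.8) = 0.0510 kg/m³.

0.0510 kg/m³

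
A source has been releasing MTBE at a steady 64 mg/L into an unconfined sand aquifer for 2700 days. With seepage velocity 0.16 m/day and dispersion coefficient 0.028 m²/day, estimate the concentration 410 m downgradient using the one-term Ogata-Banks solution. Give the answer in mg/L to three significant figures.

For a continuous step input, C/C₀ ≈ ½·erfc((x−vt)/(2√(Dt))).
vt = 0.16 × 2700 = 432 m and 2√(Dt) = 2√(0.028 × 2700) = 17.39 m.
Argument (x−vt)/(2√(Dt)) = (410 − 432)/17.39 = -1.265; ½·erfc(-1.265) = 0.9632.
C = 64 × 0.9632 = 61.6 mg/L.

61.6 mg/L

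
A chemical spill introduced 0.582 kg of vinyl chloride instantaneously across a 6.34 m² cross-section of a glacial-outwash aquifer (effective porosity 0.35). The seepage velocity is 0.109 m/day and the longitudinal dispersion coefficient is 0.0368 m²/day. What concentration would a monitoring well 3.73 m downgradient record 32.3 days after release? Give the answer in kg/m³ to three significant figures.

0.0672 kg/m³

For an instantaneous plane source, C(x,t) = M/(n_e·A·√(4πDt)) · exp(−(x−vt)²/(4Dt)), with n_e·A the pore (flow) area.
Plume center vt = 0.109 × 32.3 = 3.5207 m, so the well at 3.73 m is 0.2093 m downgradient of the peak.
√(4πDt) = 3.865 m, giving peak height M/(n_e·A·√(4πDt)) = 0.582/(0.35 × 6.34 × 3.865) = 0.06786 kg/m³.
(x−vt)²/(4Dt) = (0.2093)²/(4 × 0.0368 × 32.3) = 0.009214; exp(−0.009214) = 0.9908.
C = 0.06786 × 0.9908 = 0.0672 kg/m³.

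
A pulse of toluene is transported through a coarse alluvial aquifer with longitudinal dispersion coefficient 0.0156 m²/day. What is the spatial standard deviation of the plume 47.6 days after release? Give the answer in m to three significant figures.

Dispersive spreading gives a Gaussian with σ² = 2Dt; advection only shifts the center.
σ = √(2 × 0.0156 × 47.6) = 1.22 m.

1.22 m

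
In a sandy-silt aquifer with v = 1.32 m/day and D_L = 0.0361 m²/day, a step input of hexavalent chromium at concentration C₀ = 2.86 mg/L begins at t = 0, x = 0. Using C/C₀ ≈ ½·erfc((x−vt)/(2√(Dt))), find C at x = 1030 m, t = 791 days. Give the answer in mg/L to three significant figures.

2.77 mg/L

For a continuous step input, C/C₀ ≈ ½·erfc((x−vt)/(2√(Dt))).
vt = 1.32 × 791 = 1044.12 m and 2√(Dt) = 2√(0.0361 × 791) = 10.69 m.
Argument (x−vt)/(2√(Dt)) = (1030 − 1044.12)/10.69 = -1.321; ½·erfc(-1.321) = 0.9691.
C = 2.86 × 0.9691 = 2.77 mg/L.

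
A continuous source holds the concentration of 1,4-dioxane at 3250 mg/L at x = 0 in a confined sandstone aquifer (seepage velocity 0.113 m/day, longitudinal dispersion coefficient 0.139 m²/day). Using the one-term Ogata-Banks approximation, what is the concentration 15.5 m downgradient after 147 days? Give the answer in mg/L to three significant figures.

For a continuous step input, C/C₀ ≈ ½·erfc((x−vt)/(2√(Dt))).
vt = 0.113 × 147 = 16.611 m and 2√(Dt) = 2√(0.139 × 147) = 9.041 m.
Argument (x−vt)/(2√(Dt)) = (15.5 − 16.611)/9.041 = -0.1229; ½·erfc(-0.1229) = 0.5690.
C = 3250 × 0.5690 = 1850 mg/L.

1850 mg/L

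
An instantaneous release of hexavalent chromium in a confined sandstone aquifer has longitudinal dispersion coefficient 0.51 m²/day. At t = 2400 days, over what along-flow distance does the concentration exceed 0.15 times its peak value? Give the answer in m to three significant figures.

193 m

The plume is Gaussian with σ = √(2Dt) = √(2 × 0.51 × 2400) = 49.48 m.
C/C_peak = exp(−Δx²/(2σ²)) = 0.15 ⇒ Δx = σ·√(−2 ln 0.15) = 49.48 × 1.948 = 96.39 m.
Width = 2Δx = 193 m.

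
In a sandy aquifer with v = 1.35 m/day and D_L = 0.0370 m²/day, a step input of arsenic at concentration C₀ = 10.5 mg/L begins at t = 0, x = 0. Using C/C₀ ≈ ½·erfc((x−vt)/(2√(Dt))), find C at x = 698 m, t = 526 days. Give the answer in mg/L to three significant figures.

For a continuous step input, C/C₀ ≈ ½·erfc((x−vt)/(2√(Dt))).
vt = 1.35 × 526 = 710.1 m and 2√(Dt) = 2√(0.0370 × 526) = 8.823 m.
Argument (x−vt)/(2√(Dt)) = (698 − 710.1)/8.823 = -1.371; ½·erfc(-1.371) = 0.9737.
C = 10.5 × 0.9737 = 10.2 mg/L.

10.2 mg/L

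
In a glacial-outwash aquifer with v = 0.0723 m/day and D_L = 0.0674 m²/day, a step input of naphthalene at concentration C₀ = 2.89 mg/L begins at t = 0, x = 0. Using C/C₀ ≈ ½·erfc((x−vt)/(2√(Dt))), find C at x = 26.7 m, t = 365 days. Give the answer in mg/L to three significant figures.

For a continuous step input, C/C₀ ≈ ½·erfc((x−vt)/(2√(Dt))).
vt = 0.0723 × 365 = 26.3895 m and 2√(Dt) = 2√(0.0674 × 365) = 9.920 m.
Argument (x−vt)/(2√(Dt)) = (26.7 − 26.3895)/9.920 = 0.03130; ½·erfc(0.03130) = 0.4823.
C = 2.89 × 0.4823 = 1.39 mg/L.

1.39 mg/L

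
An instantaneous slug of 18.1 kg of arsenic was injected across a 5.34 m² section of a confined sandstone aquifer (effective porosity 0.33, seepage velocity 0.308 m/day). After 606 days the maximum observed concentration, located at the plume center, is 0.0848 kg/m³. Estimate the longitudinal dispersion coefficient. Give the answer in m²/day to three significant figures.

1.93 m²/day

At the plume center C_max = M/(n_e·A·√(4πDt)), so D = M²/(4πt·(n_e·A·C_max)²).
n_e·A·C_max = 0.33 × 5.34 × 0.0848 = 0.1494 kg/m.
D = 18.1²/(4π × 606 × 0.1494²) = 1.93 m²/day.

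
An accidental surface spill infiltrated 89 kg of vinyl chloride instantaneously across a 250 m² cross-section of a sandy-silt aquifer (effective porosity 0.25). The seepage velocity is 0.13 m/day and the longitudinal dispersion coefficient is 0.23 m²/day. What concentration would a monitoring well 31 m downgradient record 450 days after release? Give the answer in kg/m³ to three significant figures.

0.00635 kg/m³

For an instantaneous plane source, C(x,t) = M/(n_e·A·√(4πDt)) · exp(−(x−vt)²/(4Dt)), with n_e·A the pore (flow) area.
Plume center vt = 0.13 × 450 = 58.5 m, so the well at 31 m is 27.5 m upgradient of the peak.
√(4πDt) = 36.06 m, giving peak height M/(n_e·A·√(4πDt)) = 89/(0.25 × 250 × 36.06) = 0.03949 kg/m³.
(x−vt)²/(4Dt) = (-27.5)²/(4 × 0.23 × 450) = 1.827; exp(−1.827) = 0.1609.
C = 0.03949 × 0.1609 = 0.00635 kg/m³.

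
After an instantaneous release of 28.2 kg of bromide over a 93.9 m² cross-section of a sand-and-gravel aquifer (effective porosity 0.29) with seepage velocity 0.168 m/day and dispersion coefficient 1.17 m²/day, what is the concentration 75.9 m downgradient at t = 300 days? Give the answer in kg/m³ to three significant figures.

For an instantaneous plane source, C(x,t) = M/(n_e·A·√(4πDt)) · exp(−(x−vt)²/(4Dt)), with n_e·A the pore (flow) area.
Plume center vt = 0.168 × 300 = 50.4 m, so the well at 75.9 m is 25.5 m downgradient of the peak.
√(4πDt) = 66.41 m, giving peak height M/(n_e·A·√(4πDt)) = 28.2/(0.29 × 93.9 × 66.41) = 0.01559 kg/m³.
(x−vt)²/(4Dt) = (25.5)²/(4 × 1.17 × 300) = 0.4631; exp(−0.4631) = 0.6293.
C = 0.01559 × 0.6293 = 0.00981 kg/m³.

0.00981 kg/m³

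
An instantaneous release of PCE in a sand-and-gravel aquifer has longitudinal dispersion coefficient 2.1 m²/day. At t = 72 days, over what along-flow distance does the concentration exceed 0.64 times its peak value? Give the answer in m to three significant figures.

The plume is Gaussian with σ = √(2Dt) = √(2 × 2.1 × 72) = 17.39 m.
C/C_peak = exp(−Δx²/(2σ²)) = 0.64 ⇒ Δx = σ·√(−2 ln 0.64) = 17.39 × 0.9448 = 16.43 m.
Width = 2Δx = 32.9 m.

32.9 m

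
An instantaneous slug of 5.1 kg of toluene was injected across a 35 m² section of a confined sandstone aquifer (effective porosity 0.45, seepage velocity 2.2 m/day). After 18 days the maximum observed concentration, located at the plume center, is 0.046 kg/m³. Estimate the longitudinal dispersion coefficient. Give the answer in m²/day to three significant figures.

At the plume center C_max = M/(n_e·A·√(4πDt)), so D = M²/(4πt·(n_e·A·C_max)²).
n_e·A·C_max = 0.45 × 35 × 0.046 = 0.7245 kg/m.
D = 5.1²/(4π × 18 × 0.7245²) = 0.219 m²/day.

0.219 m²/day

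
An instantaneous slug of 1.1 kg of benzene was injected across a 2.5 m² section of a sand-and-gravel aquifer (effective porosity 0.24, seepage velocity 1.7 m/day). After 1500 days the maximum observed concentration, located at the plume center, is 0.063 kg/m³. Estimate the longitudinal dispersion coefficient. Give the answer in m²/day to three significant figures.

0.0449 m²/day

At the plume center C_max = M/(n_e·A·√(4πDt)), so D = M²/(4πt·(n_e·A·C_max)²).
n_e·A·C_max = 0.24 × 2.5 × 0.063 = 0.03780 kg/m.
D = 1.1²/(4π × 1500 × 0.03780²) = 0.0449 m²/day.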